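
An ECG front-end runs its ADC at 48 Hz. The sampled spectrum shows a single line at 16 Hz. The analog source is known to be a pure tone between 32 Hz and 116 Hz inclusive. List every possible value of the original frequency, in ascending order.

Frequencies that alias to 16 Hz are k·fs ± 16 Hz for integer k ≥ 0.
k=0: 16 Hz.
k=1: 32 Hz, 64 Hz.
k=2: 80 Hz, 112 Hz.
k=3: 128 Hz, 160 Hz.
Within [32 Hz, 116 Hz]: 32 Hz, 64 Hz, 80 Hz, 112 Hz.

32 Hz, 64 Hz, 80 Hz, 112 Hz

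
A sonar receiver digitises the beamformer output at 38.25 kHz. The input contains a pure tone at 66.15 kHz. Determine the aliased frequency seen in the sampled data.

10.35 kHz

66.15 kHz mod fs = 27.9 kHz.
27.9 kHz > fs/2 = 19.125 kHz, folds to fs − 27.9 kHz = 10.35 kHz.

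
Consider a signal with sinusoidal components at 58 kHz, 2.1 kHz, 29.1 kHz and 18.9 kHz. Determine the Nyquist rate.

Highest-frequency component: 58 kHz.
Nyquist rate = 2 × 58 kHz = 116 kHz.

116 kHz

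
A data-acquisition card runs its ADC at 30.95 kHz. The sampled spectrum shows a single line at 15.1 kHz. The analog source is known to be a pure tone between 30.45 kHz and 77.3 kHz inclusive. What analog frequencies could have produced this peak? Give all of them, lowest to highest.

46.05 kHz, 46.8 kHz, 77 kHz

Frequencies that alias to 15.1 kHz are k·fs ± 15.1 kHz for integer k ≥ 0.
k=0: 15.1 kHz.
k=1: 15.85 kHz, 46.05 kHz.
k=2: 46.8 kHz, 77 kHz.
k=3: 77.75 kHz, 107.95 kHz.
Within [30.45 kHz, 77.3 kHz]: 46.05 kHz, 46.8 kHz, 77 kHz.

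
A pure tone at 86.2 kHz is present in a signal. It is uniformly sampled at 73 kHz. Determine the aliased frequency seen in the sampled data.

13.2 kHz

86.2 kHz mod fs = 13.2 kHz.
13.2 kHz ≤ fs/2 = 36.5 kHz, appears at 13.2 kHz.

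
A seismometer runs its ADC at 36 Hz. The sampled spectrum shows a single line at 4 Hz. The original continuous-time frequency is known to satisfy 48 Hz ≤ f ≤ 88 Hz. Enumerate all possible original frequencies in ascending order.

Frequencies that alias to 4 Hz are k·fs ± 4 Hz for integer k ≥ 0.
k=0: 4 Hz.
k=1: 32 Hz, 40 Hz.
k=2: 68 Hz, 76 Hz.
k=3: 104 Hz, 112 Hz.
Within [48 Hz, 88 Hz]: 68 Hz, 76 Hz.

68 Hz, 76 Hz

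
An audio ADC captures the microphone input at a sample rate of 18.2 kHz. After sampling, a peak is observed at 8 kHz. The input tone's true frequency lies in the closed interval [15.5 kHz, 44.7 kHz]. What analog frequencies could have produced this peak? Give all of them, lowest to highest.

26.2 kHz, 28.4 kHz, 44.4 kHz

Frequencies that alias to 8 kHz are k·fs ± 8 kHz for integer k ≥ 0.
k=0: 8 kHz.
k=1: 10.2 kHz, 26.2 kHz.
k=2: 28.4 kHz, 44.4 kHz.
k=3: 46.6 kHz, 62.6 kHz.
Within [15.5 kHz, 44.7 kHz]: 26.2 kHz, 28.4 kHz, 44.4 kHz.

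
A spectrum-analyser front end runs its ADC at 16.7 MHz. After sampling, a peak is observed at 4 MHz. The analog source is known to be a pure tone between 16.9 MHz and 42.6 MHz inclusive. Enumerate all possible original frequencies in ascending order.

Frequencies that alias to 4 MHz are k·fs ± 4 MHz for integer k ≥ 0.
k=0: 4 MHz.
k=1: 12.7 MHz, 20.7 MHz.
k=2: 29.4 MHz, 37.4 MHz.
k=3: 46.1 MHz, 54.1 MHz.
Within [16.9 MHz, 42.6 MHz]: 20.7 MHz, 29.4 MHz, 37.4 MHz.

20.7 MHz, 29.4 MHz, 37.4 MHz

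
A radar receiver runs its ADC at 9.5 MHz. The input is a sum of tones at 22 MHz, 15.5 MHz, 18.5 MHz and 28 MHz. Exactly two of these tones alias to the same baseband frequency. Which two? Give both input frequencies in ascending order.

fs/2 = 4.75 MHz.
22 MHz mod fs = 3 MHz.
3 MHz ≤ fs/2 = 4.75 MHz, appears at 3 MHz.
15.5 MHz mod fs = 6 MHz.
6 MHz > fs/2 = 4.75 MHz, folds to fs − 6 MHz = 3.5 MHz.
18.5 MHz mod fs = 9 MHz.
9 MHz > fs/2 = 4.75 MHz, folds to fs − 9 MHz = 0.5 MHz.
28 MHz mod fs = 9 MHz.
9 MHz > fs/2 = 4.75 MHz, folds to fs − 9 MHz = 0.5 MHz.
18.5 MHz and 28 MHz both map to 0.5 MHz.

18.5 MHz, 28 MHz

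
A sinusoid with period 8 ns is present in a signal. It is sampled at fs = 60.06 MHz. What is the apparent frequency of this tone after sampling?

4.88 MHz

T = 8 ns → f = 1/T = 125 MHz.
125 MHz mod fs = 4.88 MHz.
4.88 MHz ≤ fs/2 = 30.03 MHz, appears at 4.88 MHz.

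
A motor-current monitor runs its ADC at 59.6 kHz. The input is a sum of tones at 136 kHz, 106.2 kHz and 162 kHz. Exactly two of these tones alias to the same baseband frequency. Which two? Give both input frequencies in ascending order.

136 kHz, 162 kHz

fs/2 = 29.8 kHz.
136 kHz mod fs = 16.8 kHz.
16.8 kHz ≤ fs/2 = 29.8 kHz, appears at 16.8 kHz.
106.2 kHz mod fs = 46.6 kHz.
46.6 kHz > fs/2 = 29.8 kHz, folds to fs − 46.6 kHz = 13 kHz.
162 kHz mod fs = 42.8 kHz.
42.8 kHz > fs/2 = 29.8 kHz, folds to fs − 42.8 kHz = 16.8 kHz.
136 kHz and 162 kHz both map to 16.8 kHz.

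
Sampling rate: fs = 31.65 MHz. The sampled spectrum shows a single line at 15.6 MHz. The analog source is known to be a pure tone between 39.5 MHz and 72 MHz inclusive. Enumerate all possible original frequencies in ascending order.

47.25 MHz, 47.7 MHz

Frequencies that alias to 15.6 MHz are k·fs ± 15.6 MHz for integer k ≥ 0.
k=0: 15.6 MHz.
k=1: 16.05 MHz, 47.25 MHz.
k=2: 47.7 MHz, 78.9 MHz.
k=3: 79.35 MHz, 110.55 MHz.
Within [39.5 MHz, 72 MHz]: 47.25 MHz, 47.7 MHz.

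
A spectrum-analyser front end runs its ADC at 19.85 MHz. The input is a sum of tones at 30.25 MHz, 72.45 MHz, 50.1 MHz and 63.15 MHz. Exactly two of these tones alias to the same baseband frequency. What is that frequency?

9.45 MHz

fs/2 = 9.925 MHz.
30.25 MHz mod fs = 10.4 MHz.
10.4 MHz > fs/2 = 9.925 MHz, folds to fs − 10.4 MHz = 9.45 MHz.
72.45 MHz mod fs = 12.9 MHz.
12.9 MHz > fs/2 = 9.925 MHz, folds to fs − 12.9 MHz = 6.95 MHz.
50.1 MHz mod fs = 10.4 MHz.
10.4 MHz > fs/2 = 9.925 MHz, folds to fs − 10.4 MHz = 9.45 MHz.
63.15 MHz mod fs = 3.6 MHz.
3.6 MHz ≤ fs/2 = 9.925 MHz, appears at 3.6 MHz.
30.25 MHz and 50.1 MHz both map to 9.45 MHz.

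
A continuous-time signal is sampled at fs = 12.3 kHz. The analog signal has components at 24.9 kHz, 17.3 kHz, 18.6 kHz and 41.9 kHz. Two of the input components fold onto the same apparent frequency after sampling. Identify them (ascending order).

fs/2 = 6.15 kHz.
24.9 kHz mod fs = 0.3 kHz.
0.3 kHz ≤ fs/2 = 6.15 kHz, appears at 0.3 kHz.
17.3 kHz mod fs = 5 kHz.
5 kHz ≤ fs/2 = 6.15 kHz, appears at 5 kHz.
18.6 kHz mod fs = 6.3 kHz.
6.3 kHz > fs/2 = 6.15 kHz, folds to fs − 6.3 kHz = 6 kHz.
41.9 kHz mod fs = 5 kHz.
5 kHz ≤ fs/2 = 6.15 kHz, appears at 5 kHz.
17.3 kHz and 41.9 kHz both map to 5 kHz.

17.3 kHz, 41.9 kHz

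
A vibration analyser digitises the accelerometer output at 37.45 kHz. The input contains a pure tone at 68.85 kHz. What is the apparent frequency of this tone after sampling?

68.85 kHz mod fs = 31.4 kHz.
31.4 kHz > fs/2 = 18.725 kHz, folds to fs − 31.4 kHz = 6.05 kHz.

6.05 kHz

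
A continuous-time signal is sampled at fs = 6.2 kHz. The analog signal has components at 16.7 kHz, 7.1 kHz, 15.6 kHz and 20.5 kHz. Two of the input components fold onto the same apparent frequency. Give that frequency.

1.9 kHz

fs/2 = 3.1 kHz.
16.7 kHz mod fs = 4.3 kHz.
4.3 kHz > fs/2 = 3.1 kHz, folds to fs − 4.3 kHz = 1.9 kHz.
7.1 kHz mod fs = 0.9 kHz.
0.9 kHz ≤ fs/2 = 3.1 kHz, appears at 0.9 kHz.
15.6 kHz mod fs = 3.2 kHz.
3.2 kHz > fs/2 = 3.1 kHz, folds to fs − 3.2 kHz = 3 kHz.
20.5 kHz mod fs = 1.9 kHz.
1.9 kHz ≤ fs/2 = 3.1 kHz, appears at 1.9 kHz.
16.7 kHz and 20.5 kHz both map to 1.9 kHz.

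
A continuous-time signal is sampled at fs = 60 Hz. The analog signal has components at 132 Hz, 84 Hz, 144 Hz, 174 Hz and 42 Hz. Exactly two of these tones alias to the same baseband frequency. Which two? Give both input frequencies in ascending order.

fs/2 = 30 Hz.
132 Hz mod fs = 12 Hz.
12 Hz ≤ fs/2 = 30 Hz, appears at 12 Hz.
84 Hz mod fs = 24 Hz.
24 Hz ≤ fs/2 = 30 Hz, appears at 24 Hz.
144 Hz mod fs = 24 Hz.
24 Hz ≤ fs/2 = 30 Hz, appears at 24 Hz.
174 Hz mod fs = 54 Hz.
54 Hz > fs/2 = 30 Hz, folds to fs − 54 Hz = 6 Hz.
42 Hz > fs/2 = 30 Hz, folds to fs − 42 Hz = 18 Hz.
84 Hz and 144 Hz both map to 24 Hz.

84 Hz, 144 Hz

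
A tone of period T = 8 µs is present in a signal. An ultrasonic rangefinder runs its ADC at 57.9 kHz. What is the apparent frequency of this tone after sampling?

9.2 kHz

T = 8 µs → f = 1/T = 125 kHz.
125 kHz mod fs = 9.2 kHz.
9.2 kHz ≤ fs/2 = 28.95 kHz, appears at 9.2 kHz.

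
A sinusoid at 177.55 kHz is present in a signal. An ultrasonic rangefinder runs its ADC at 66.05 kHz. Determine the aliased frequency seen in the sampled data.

20.6 kHz

177.55 kHz mod fs = 45.45 kHz.
45.45 kHz > fs/2 = 33.025 kHz, folds to fs − 45.45 kHz = 20.6 kHz.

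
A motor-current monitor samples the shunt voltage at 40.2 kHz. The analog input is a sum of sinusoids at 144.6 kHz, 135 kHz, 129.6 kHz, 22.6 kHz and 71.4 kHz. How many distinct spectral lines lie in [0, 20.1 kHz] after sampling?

4

fs/2 = 20.1 kHz.
144.6 kHz mod fs = 24 kHz.
24 kHz > fs/2 = 20.1 kHz, folds to fs − 24 kHz = 16.2 kHz.
135 kHz mod fs = 14.4 kHz.
14.4 kHz ≤ fs/2 = 20.1 kHz, appears at 14.4 kHz.
129.6 kHz mod fs = 9 kHz.
9 kHz ≤ fs/2 = 20.1 kHz, appears at 9 kHz.
22.6 kHz > fs/2 = 20.1 kHz, folds to fs − 22.6 kHz = 17.6 kHz.
71.4 kHz mod fs = 31.2 kHz.
31.2 kHz > fs/2 = 20.1 kHz, folds to fs − 31.2 kHz = 9 kHz.
Distinct values: {9 kHz, 14.4 kHz, 16.2 kHz, 17.6 kHz} → 4.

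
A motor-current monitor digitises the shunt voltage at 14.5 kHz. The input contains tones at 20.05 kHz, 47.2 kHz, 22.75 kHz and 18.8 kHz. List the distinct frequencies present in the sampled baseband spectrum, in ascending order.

fs/2 = 7.25 kHz.
20.05 kHz mod fs = 5.55 kHz.
5.55 kHz ≤ fs/2 = 7.25 kHz, appears at 5.55 kHz.
47.2 kHz mod fs = 3.7 kHz.
3.7 kHz ≤ fs/2 = 7.25 kHz, appears at 3.7 kHz.
22.75 kHz mod fs = 8.25 kHz.
8.25 kHz > fs/2 = 7.25 kHz, folds to fs − 8.25 kHz = 6.25 kHz.
18.8 kHz mod fs = 4.3 kHz.
4.3 kHz ≤ fs/2 = 7.25 kHz, appears at 4.3 kHz.
Distinct values: {3.7 kHz, 4.3 kHz, 5.55 kHz, 6.25 kHz}.

3.7 kHz, 4.3 kHz, 5.55 kHz, 6.25 kHz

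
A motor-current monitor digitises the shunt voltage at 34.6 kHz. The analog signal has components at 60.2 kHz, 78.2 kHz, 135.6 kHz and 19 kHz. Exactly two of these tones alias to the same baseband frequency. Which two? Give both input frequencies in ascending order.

fs/2 = 17.3 kHz.
60.2 kHz mod fs = 25.6 kHz.
25.6 kHz > fs/2 = 17.3 kHz, folds to fs − 25.6 kHz = 9 kHz.
78.2 kHz mod fs = 9 kHz.
9 kHz ≤ fs/2 = 17.3 kHz, appears at 9 kHz.
135.6 kHz mod fs = 31.8 kHz.
31.8 kHz > fs/2 = 17.3 kHz, folds to fs − 31.8 kHz = 2.8 kHz.
19 kHz > fs/2 = 17.3 kHz, folds to fs − 19 kHz = 15.6 kHz.
60.2 kHz and 78.2 kHz both map to 9 kHz.

60.2 kHz, 78.2 kHz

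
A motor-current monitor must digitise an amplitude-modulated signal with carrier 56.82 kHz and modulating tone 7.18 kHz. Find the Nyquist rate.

AM sidebands sit at fc ± fm = 49.64 kHz and 64 kHz.
Highest-frequency component: 64 kHz.
Nyquist rate = 2 × 64 kHz = 128 kHz.

128 kHz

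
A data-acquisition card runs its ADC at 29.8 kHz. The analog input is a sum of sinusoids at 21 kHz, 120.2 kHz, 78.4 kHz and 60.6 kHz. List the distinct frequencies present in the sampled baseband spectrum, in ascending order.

fs/2 = 14.9 kHz.
21 kHz > fs/2 = 14.9 kHz, folds to fs − 21 kHz = 8.8 kHz.
120.2 kHz mod fs = 1 kHz.
1 kHz ≤ fs/2 = 14.9 kHz, appears at 1 kHz.
78.4 kHz mod fs = 18.8 kHz.
18.8 kHz > fs/2 = 14.9 kHz, folds to fs − 18.8 kHz = 11 kHz.
60.6 kHz mod fs = 1 kHz.
1 kHz ≤ fs/2 = 14.9 kHz, appears at 1 kHz.
Distinct values: {1 kHz, 8.8 kHz, 11 kHz}.

1 kHz, 8.8 kHz, 11 kHz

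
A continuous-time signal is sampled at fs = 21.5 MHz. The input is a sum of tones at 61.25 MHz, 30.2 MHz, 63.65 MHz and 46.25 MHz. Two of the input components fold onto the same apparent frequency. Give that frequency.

3.25 MHz

fs/2 = 10.75 MHz.
61.25 MHz mod fs = 18.25 MHz.
18.25 MHz > fs/2 = 10.75 MHz, folds to fs − 18.25 MHz = 3.25 MHz.
30.2 MHz mod fs = 8.7 MHz.
8.7 MHz ≤ fs/2 = 10.75 MHz, appears at 8.7 MHz.
63.65 MHz mod fs = 20.65 MHz.
20.65 MHz > fs/2 = 10.75 MHz, folds to fs − 20.65 MHz = 0.85 MHz.
46.25 MHz mod fs = 3.25 MHz.
3.25 MHz ≤ fs/2 = 10.75 MHz, appears at 3.25 MHz.
46.25 MHz and 61.25 MHz both map to 3.25 MHz.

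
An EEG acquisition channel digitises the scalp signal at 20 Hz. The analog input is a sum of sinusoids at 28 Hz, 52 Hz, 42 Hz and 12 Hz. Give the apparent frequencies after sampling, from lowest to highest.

fs/2 = 10 Hz.
28 Hz mod fs = 8 Hz.
8 Hz ≤ fs/2 = 10 Hz, appears at 8 Hz.
52 Hz mod fs = 12 Hz.
12 Hz > fs/2 = 10 Hz, folds to fs − 12 Hz = 8 Hz.
42 Hz mod fs = 2 Hz.
2 Hz ≤ fs/2 = 10 Hz, appears at 2 Hz.
12 Hz > fs/2 = 10 Hz, folds to fs − 12 Hz = 8 Hz.
Distinct values: {2 Hz, 8 Hz}.

2 Hz, 8 Hz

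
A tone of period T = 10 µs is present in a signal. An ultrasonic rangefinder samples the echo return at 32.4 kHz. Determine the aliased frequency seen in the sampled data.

T = 10 µs → f = 1/T = 100 kHz.
100 kHz mod fs = 2.8 kHz.
2.8 kHz ≤ fs/2 = 16.2 kHz, appears at 2.8 kHz.

2.8 kHz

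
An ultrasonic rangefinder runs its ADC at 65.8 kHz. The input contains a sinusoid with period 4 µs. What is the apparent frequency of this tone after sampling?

13.2 kHz

T = 4 µs → f = 1/T = 250 kHz.
250 kHz mod fs = 52.6 kHz.
52.6 kHz > fs/2 = 32.9 kHz, folds to fs − 52.6 kHz = 13.2 kHz.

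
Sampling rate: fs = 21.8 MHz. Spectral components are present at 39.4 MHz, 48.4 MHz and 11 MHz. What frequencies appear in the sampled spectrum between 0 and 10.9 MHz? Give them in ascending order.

4.2 MHz, 4.8 MHz, 10.8 MHz

fs/2 = 10.9 MHz.
39.4 MHz mod fs = 17.6 MHz.
17.6 MHz > fs/2 = 10.9 MHz, folds to fs − 17.6 MHz = 4.2 MHz.
48.4 MHz mod fs = 4.8 MHz.
4.8 MHz ≤ fs/2 = 10.9 MHz, appears at 4.8 MHz.
11 MHz > fs/2 = 10.9 MHz, folds to fs − 11 MHz = 10.8 MHz.
Distinct values: {4.2 MHz, 4.8 MHz, 10.8 MHz}.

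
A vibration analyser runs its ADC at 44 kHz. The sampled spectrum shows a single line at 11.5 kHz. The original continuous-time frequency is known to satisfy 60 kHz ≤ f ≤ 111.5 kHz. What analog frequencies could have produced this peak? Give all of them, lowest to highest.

76.5 kHz, 99.5 kHz

Frequencies that alias to 11.5 kHz are k·fs ± 11.5 kHz for integer k ≥ 0.
k=0: 11.5 kHz.
k=1: 32.5 kHz, 55.5 kHz.
k=2: 76.5 kHz, 99.5 kHz.
k=3: 120.5 kHz, 143.5 kHz.
Within [60 kHz, 111.5 kHz]: 76.5 kHz, 99.5 kHz.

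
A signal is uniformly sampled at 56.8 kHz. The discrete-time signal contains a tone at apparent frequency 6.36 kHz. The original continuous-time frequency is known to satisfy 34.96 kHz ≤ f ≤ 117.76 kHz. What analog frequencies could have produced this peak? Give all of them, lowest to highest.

Frequencies that alias to 6.36 kHz are k·fs ± 6.36 kHz for integer k ≥ 0.
k=0: 6.36 kHz.
k=1: 50.44 kHz, 63.16 kHz.
k=2: 107.24 kHz, 119.96 kHz.
k=3: 164.04 kHz, 176.76 kHz.
Within [34.96 kHz, 117.76 kHz]: 50.44 kHz, 63.16 kHz, 107.24 kHz.

50.44 kHz, 63.16 kHz, 107.24 kHz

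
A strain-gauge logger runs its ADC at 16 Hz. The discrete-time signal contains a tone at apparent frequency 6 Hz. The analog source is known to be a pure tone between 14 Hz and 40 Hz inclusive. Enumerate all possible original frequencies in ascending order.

22 Hz, 26 Hz, 38 Hz

Frequencies that alias to 6 Hz are k·fs ± 6 Hz for integer k ≥ 0.
k=0: 6 Hz.
k=1: 10 Hz, 22 Hz.
k=2: 26 Hz, 38 Hz.
k=3: 42 Hz, 54 Hz.
Within [14 Hz, 40 Hz]: 22 Hz, 26 Hz, 38 Hz.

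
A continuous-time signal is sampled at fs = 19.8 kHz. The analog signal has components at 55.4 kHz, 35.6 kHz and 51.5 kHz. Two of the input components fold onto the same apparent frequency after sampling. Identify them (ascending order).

35.6 kHz, 55.4 kHz

fs/2 = 9.9 kHz.
55.4 kHz mod fs = 15.8 kHz.
15.8 kHz > fs/2 = 9.9 kHz, folds to fs − 15.8 kHz = 4 kHz.
35.6 kHz mod fs = 15.8 kHz.
15.8 kHz > fs/2 = 9.9 kHz, folds to fs − 15.8 kHz = 4 kHz.
51.5 kHz mod fs = 11.9 kHz.
11.9 kHz > fs/2 = 9.9 kHz, folds to fs − 11.9 kHz = 7.9 kHz.
35.6 kHz and 55.4 kHz both map to 4 kHz.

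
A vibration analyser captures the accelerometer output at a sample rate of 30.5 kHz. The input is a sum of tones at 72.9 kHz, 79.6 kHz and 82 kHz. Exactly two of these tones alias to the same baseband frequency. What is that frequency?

fs/2 = 15.25 kHz.
72.9 kHz mod fs = 11.9 kHz.
11.9 kHz ≤ fs/2 = 15.25 kHz, appears at 11.9 kHz.
79.6 kHz mod fs = 18.6 kHz.
18.6 kHz > fs/2 = 15.25 kHz, folds to fs − 18.6 kHz = 11.9 kHz.
82 kHz mod fs = 21 kHz.
21 kHz > fs/2 = 15.25 kHz, folds to fs − 21 kHz = 9.5 kHz.
72.9 kHz and 79.6 kHz both map to 11.9 kHz.

11.9 kHz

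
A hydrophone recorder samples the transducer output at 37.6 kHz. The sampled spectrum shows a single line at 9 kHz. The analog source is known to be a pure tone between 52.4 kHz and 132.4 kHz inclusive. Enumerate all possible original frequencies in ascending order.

Frequencies that alias to 9 kHz are k·fs ± 9 kHz for integer k ≥ 0.
k=0: 9 kHz.
k=1: 28.6 kHz, 46.6 kHz.
k=2: 66.2 kHz, 84.2 kHz.
k=3: 103.8 kHz, 121.8 kHz.
k=4: 141.4 kHz, 159.4 kHz.
Within [52.4 kHz, 132.4 kHz]: 66.2 kHz, 84.2 kHz, 103.8 kHz, 121.8 kHz.

66.2 kHz, 84.2 kHz, 103.8 kHz, 121.8 kHz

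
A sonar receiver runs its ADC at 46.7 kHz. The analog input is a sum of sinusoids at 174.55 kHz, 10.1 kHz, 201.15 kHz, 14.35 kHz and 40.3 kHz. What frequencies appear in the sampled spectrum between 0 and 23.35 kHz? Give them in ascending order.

6.4 kHz, 10.1 kHz, 12.25 kHz, 14.35 kHz

fs/2 = 23.35 kHz.
174.55 kHz mod fs = 34.45 kHz.
34.45 kHz > fs/2 = 23.35 kHz, folds to fs − 34.45 kHz = 12.25 kHz.
10.1 kHz ≤ fs/2 = 23.35 kHz, passes unchanged.
201.15 kHz mod fs = 14.35 kHz.
14.35 kHz ≤ fs/2 = 23.35 kHz, appears at 14.35 kHz.
14.35 kHz ≤ fs/2 = 23.35 kHz, passes unchanged.
40.3 kHz > fs/2 = 23.35 kHz, folds to fs − 40.3 kHz = 6.4 kHz.
Distinct values: {6.4 kHz, 10.1 kHz, 12.25 kHz, 14.35 kHz}.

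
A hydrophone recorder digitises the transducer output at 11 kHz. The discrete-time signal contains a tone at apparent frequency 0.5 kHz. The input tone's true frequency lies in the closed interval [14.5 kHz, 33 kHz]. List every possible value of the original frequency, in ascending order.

Frequencies that alias to 0.5 kHz are k·fs ± 0.5 kHz for integer k ≥ 0.
k=0: 0.5 kHz.
k=1: 10.5 kHz, 11.5 kHz.
k=2: 21.5 kHz, 22.5 kHz.
k=3: 32.5 kHz, 33.5 kHz.
k=4: 43.5 kHz, 44.5 kHz.
Within [14.5 kHz, 33 kHz]: 21.5 kHz, 22.5 kHz, 32.5 kHz.

21.5 kHz, 22.5 kHz, 32.5 kHz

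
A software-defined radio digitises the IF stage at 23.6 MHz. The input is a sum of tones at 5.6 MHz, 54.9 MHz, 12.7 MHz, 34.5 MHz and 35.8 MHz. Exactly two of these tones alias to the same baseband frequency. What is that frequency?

fs/2 = 11.8 MHz.
5.6 MHz ≤ fs/2 = 11.8 MHz, passes unchanged.
54.9 MHz mod fs = 7.7 MHz.
7.7 MHz ≤ fs/2 = 11.8 MHz, appears at 7.7 MHz.
12.7 MHz > fs/2 = 11.8 MHz, folds to fs − 12.7 MHz = 10.9 MHz.
34.5 MHz mod fs = 10.9 MHz.
10.9 MHz ≤ fs/2 = 11.8 MHz, appears at 10.9 MHz.
35.8 MHz mod fs = 12.2 MHz.
12.2 MHz > fs/2 = 11.8 MHz, folds to fs − 12.2 MHz = 11.4 MHz.
12.7 MHz and 34.5 MHz both map to 10.9 MHz.

10.9 MHz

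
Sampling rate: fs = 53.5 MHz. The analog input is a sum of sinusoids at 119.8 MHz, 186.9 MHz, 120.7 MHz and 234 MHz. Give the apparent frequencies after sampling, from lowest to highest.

12.8 MHz, 13.7 MHz, 20 MHz, 26.4 MHz

fs/2 = 26.75 MHz.
119.8 MHz mod fs = 12.8 MHz.
12.8 MHz ≤ fs/2 = 26.75 MHz, appears at 12.8 MHz.
186.9 MHz mod fs = 26.4 MHz.
26.4 MHz ≤ fs/2 = 26.75 MHz, appears at 26.4 MHz.
120.7 MHz mod fs = 13.7 MHz.
13.7 MHz ≤ fs/2 = 26.75 MHz, appears at 13.7 MHz.
234 MHz mod fs = 20 MHz.
20 MHz ≤ fs/2 = 26.75 MHz, appears at 20 MHz.
Distinct values: {12.8 MHz, 13.7 MHz, 20 MHz, 26.4 MHz}.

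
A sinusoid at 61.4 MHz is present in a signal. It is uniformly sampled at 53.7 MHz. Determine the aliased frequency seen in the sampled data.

61.4 MHz mod fs = 7.7 MHz.
7.7 MHz ≤ fs/2 = 26.85 MHz, appears at 7.7 MHz.

7.7 MHz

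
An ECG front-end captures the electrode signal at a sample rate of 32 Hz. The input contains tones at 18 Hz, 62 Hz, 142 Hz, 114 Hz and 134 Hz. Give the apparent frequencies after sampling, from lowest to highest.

fs/2 = 16 Hz.
18 Hz > fs/2 = 16 Hz, folds to fs − 18 Hz = 14 Hz.
62 Hz mod fs = 30 Hz.
30 Hz > fs/2 = 16 Hz, folds to fs − 30 Hz = 2 Hz.
142 Hz mod fs = 14 Hz.
14 Hz ≤ fs/2 = 16 Hz, appears at 14 Hz.
114 Hz mod fs = 18 Hz.
18 Hz > fs/2 = 16 Hz, folds to fs − 18 Hz = 14 Hz.
134 Hz mod fs = 6 Hz.
6 Hz ≤ fs/2 = 16 Hz, appears at 6 Hz.
Distinct values: {2 Hz, 6 Hz, 14 Hz}.

2 Hz, 6 Hz, 14 Hz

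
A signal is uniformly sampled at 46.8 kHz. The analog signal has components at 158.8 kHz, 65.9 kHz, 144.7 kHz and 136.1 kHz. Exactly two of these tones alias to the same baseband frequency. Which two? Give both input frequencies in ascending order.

136.1 kHz, 144.7 kHz

fs/2 = 23.4 kHz.
158.8 kHz mod fs = 18.4 kHz.
18.4 kHz ≤ fs/2 = 23.4 kHz, appears at 18.4 kHz.
65.9 kHz mod fs = 19.1 kHz.
19.1 kHz ≤ fs/2 = 23.4 kHz, appears at 19.1 kHz.
144.7 kHz mod fs = 4.3 kHz.
4.3 kHz ≤ fs/2 = 23.4 kHz, appears at 4.3 kHz.
136.1 kHz mod fs = 42.5 kHz.
42.5 kHz > fs/2 = 23.4 kHz, folds to fs − 42.5 kHz = 4.3 kHz.
136.1 kHz and 144.7 kHz both map to 4.3 kHz.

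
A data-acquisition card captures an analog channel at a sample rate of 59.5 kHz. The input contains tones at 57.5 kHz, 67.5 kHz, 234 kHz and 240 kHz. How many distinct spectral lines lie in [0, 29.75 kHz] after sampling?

3

fs/2 = 29.75 kHz.
57.5 kHz > fs/2 = 29.75 kHz, folds to fs − 57.5 kHz = 2 kHz.
67.5 kHz mod fs = 8 kHz.
8 kHz ≤ fs/2 = 29.75 kHz, appears at 8 kHz.
234 kHz mod fs = 55.5 kHz.
55.5 kHz > fs/2 = 29.75 kHz, folds to fs − 55.5 kHz = 4 kHz.
240 kHz mod fs = 2 kHz.
2 kHz ≤ fs/2 = 29.75 kHz, appears at 2 kHz.
Distinct values: {2 kHz, 4 kHz, 8 kHz} → 3.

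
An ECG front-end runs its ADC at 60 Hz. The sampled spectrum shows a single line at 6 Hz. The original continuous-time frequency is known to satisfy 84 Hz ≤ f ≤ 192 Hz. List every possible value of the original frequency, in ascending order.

114 Hz, 126 Hz, 174 Hz, 186 Hz

Frequencies that alias to 6 Hz are k·fs ± 6 Hz for integer k ≥ 0.
k=0: 6 Hz.
k=1: 54 Hz, 66 Hz.
k=2: 114 Hz, 126 Hz.
k=3: 174 Hz, 186 Hz.
k=4: 234 Hz, 246 Hz.
Within [84 Hz, 192 Hz]: 114 Hz, 126 Hz, 174 Hz, 186 Hz.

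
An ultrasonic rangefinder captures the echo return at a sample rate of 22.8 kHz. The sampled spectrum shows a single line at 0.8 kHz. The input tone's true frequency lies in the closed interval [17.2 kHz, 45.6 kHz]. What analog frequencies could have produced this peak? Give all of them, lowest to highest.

22 kHz, 23.6 kHz, 44.8 kHz

Frequencies that alias to 0.8 kHz are k·fs ± 0.8 kHz for integer k ≥ 0.
k=0: 0.8 kHz.
k=1: 22 kHz, 23.6 kHz.
k=2: 44.8 kHz, 46.4 kHz.
k=3: 67.6 kHz, 69.2 kHz.
Within [17.2 kHz, 45.6 kHz]: 22 kHz, 23.6 kHz, 44.8 kHz.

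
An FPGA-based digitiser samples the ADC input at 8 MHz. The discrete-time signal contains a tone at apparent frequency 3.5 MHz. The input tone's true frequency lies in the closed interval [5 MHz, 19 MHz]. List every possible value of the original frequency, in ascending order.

11.5 MHz, 12.5 MHz

Frequencies that alias to 3.5 MHz are k·fs ± 3.5 MHz for integer k ≥ 0.
k=0: 3.5 MHz.
k=1: 4.5 MHz, 11.5 MHz.
k=2: 12.5 MHz, 19.5 MHz.
k=3: 20.5 MHz, 27.5 MHz.
Within [5 MHz, 19 MHz]: 11.5 MHz, 12.5 MHz.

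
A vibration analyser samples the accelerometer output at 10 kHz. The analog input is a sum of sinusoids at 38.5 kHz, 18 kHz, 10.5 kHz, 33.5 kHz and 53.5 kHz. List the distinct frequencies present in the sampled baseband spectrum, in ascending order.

0.5 kHz, 1.5 kHz, 2 kHz, 3.5 kHz

fs/2 = 5 kHz.
38.5 kHz mod fs = 8.5 kHz.
8.5 kHz > fs/2 = 5 kHz, folds to fs − 8.5 kHz = 1.5 kHz.
18 kHz mod fs = 8 kHz.
8 kHz > fs/2 = 5 kHz, folds to fs − 8 kHz = 2 kHz.
10.5 kHz mod fs = 0.5 kHz.
0.5 kHz ≤ fs/2 = 5 kHz, appears at 0.5 kHz.
33.5 kHz mod fs = 3.5 kHz.
3.5 kHz ≤ fs/2 = 5 kHz, appears at 3.5 kHz.
53.5 kHz mod fs = 3.5 kHz.
3.5 kHz ≤ fs/2 = 5 kHz, appears at 3.5 kHz.
Distinct values: {0.5 kHz, 1.5 kHz, 2 kHz, 3.5 kHz}.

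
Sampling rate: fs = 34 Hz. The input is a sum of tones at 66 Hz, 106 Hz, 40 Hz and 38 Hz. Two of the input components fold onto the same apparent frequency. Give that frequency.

fs/2 = 17 Hz.
66 Hz mod fs = 32 Hz.
32 Hz > fs/2 = 17 Hz, folds to fs − 32 Hz = 2 Hz.
106 Hz mod fs = 4 Hz.
4 Hz ≤ fs/2 = 17 Hz, appears at 4 Hz.
40 Hz mod fs = 6 Hz.
6 Hz ≤ fs/2 = 17 Hz, appears at 6 Hz.
38 Hz mod fs = 4 Hz.
4 Hz ≤ fs/2 = 17 Hz, appears at 4 Hz.
38 Hz and 106 Hz both map to 4 Hz.

4 Hz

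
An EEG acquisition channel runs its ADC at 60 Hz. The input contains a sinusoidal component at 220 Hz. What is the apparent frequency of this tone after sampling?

20 Hz

220 Hz mod fs = 40 Hz.
40 Hz > fs/2 = 30 Hz, folds to fs − 40 Hz = 20 Hz.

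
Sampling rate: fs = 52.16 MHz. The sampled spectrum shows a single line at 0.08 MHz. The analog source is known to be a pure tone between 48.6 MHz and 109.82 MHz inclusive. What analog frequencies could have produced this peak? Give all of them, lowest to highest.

Frequencies that alias to 0.08 MHz are k·fs ± 0.08 MHz for integer k ≥ 0.
k=0: 0.08 MHz.
k=1: 52.08 MHz, 52.24 MHz.
k=2: 104.24 MHz, 104.4 MHz.
k=3: 156.4 MHz, 156.56 MHz.
Within [48.6 MHz, 109.82 MHz]: 52.08 MHz, 52.24 MHz, 104.24 MHz, 104.4 MHz.

52.08 MHz, 52.24 MHz, 104.24 MHz, 104.4 MHz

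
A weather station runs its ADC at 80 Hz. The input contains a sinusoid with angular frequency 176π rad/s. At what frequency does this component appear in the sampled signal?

8 Hz

ω = 176π rad/s → f = ω/(2π) = 88 Hz.
88 Hz mod fs = 8 Hz.
8 Hz ≤ fs/2 = 40 Hz, appears at 8 Hz.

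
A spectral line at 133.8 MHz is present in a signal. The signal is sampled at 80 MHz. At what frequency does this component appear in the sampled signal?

133.8 MHz mod fs = 53.8 MHz.
53.8 MHz > fs/2 = 40 MHz, folds to fs − 53.8 MHz = 26.2 MHz.

26.2 MHz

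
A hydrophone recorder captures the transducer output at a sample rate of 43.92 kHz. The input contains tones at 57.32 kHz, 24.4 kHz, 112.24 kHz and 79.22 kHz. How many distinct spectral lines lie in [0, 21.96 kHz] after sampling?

3

fs/2 = 21.96 kHz.
57.32 kHz mod fs = 13.4 kHz.
13.4 kHz ≤ fs/2 = 21.96 kHz, appears at 13.4 kHz.
24.4 kHz > fs/2 = 21.96 kHz, folds to fs − 24.4 kHz = 19.52 kHz.
112.24 kHz mod fs = 24.4 kHz.
24.4 kHz > fs/2 = 21.96 kHz, folds to fs − 24.4 kHz = 19.52 kHz.
79.22 kHz mod fs = 35.3 kHz.
35.3 kHz > fs/2 = 21.96 kHz, folds to fs − 35.3 kHz = 8.62 kHz.
Distinct values: {8.62 kHz, 13.4 kHz, 19.52 kHz} → 3.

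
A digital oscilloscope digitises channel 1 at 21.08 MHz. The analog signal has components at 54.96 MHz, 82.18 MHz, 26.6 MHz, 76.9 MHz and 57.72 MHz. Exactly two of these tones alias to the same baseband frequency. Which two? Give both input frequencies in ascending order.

26.6 MHz, 57.72 MHz

fs/2 = 10.54 MHz.
54.96 MHz mod fs = 12.8 MHz.
12.8 MHz > fs/2 = 10.54 MHz, folds to fs − 12.8 MHz = 8.28 MHz.
82.18 MHz mod fs = 18.94 MHz.
18.94 MHz > fs/2 = 10.54 MHz, folds to fs − 18.94 MHz = 2.14 MHz.
26.6 MHz mod fs = 5.52 MHz.
5.52 MHz ≤ fs/2 = 10.54 MHz, appears at 5.52 MHz.
76.9 MHz mod fs = 13.66 MHz.
13.66 MHz > fs/2 = 10.54 MHz, folds to fs − 13.66 MHz = 7.42 MHz.
57.72 MHz mod fs = 15.56 MHz.
15.56 MHz > fs/2 = 10.54 MHz, folds to fs − 15.56 MHz = 5.52 MHz.
26.6 MHz and 57.72 MHz both map to 5.52 MHz.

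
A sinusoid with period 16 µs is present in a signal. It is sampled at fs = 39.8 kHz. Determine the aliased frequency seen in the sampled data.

T = 16 µs → f = 1/T = 62.5 kHz.
62.5 kHz mod fs = 22.7 kHz.
22.7 kHz > fs/2 = 19.9 kHz, folds to fs − 22.7 kHz = 17.1 kHz.

17.1 kHz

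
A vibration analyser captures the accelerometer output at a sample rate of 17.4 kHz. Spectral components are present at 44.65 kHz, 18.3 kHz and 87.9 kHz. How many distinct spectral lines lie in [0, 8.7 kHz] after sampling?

fs/2 = 8.7 kHz.
44.65 kHz mod fs = 9.85 kHz.
9.85 kHz > fs/2 = 8.7 kHz, folds to fs − 9.85 kHz = 7.55 kHz.
18.3 kHz mod fs = 0.9 kHz.
0.9 kHz ≤ fs/2 = 8.7 kHz, appears at 0.9 kHz.
87.9 kHz mod fs = 0.9 kHz.
0.9 kHz ≤ fs/2 = 8.7 kHz, appears at 0.9 kHz.
Distinct values: {0.9 kHz, 7.55 kHz} → 2.

2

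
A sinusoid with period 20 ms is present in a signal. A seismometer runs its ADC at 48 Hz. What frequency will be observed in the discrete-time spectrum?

T = 20 ms → f = 1/T = 50 Hz.
50 Hz mod fs = 2 Hz.
2 Hz ≤ fs/2 = 24 Hz, appears at 2 Hz.

2 Hz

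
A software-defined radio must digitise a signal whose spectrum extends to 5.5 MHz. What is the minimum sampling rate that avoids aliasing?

11 MHz

Nyquist rate = 2 × 5.5 MHz = 11 MHz.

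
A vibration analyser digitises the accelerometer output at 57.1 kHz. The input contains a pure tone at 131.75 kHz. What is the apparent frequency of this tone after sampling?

131.75 kHz mod fs = 17.55 kHz.
17.55 kHz ≤ fs/2 = 28.55 kHz, appears at 17.55 kHz.

17.55 kHz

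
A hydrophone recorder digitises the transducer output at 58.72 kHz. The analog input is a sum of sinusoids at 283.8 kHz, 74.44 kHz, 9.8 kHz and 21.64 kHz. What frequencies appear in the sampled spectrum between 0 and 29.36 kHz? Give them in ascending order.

9.8 kHz, 15.72 kHz, 21.64 kHz

fs/2 = 29.36 kHz.
283.8 kHz mod fs = 48.92 kHz.
48.92 kHz > fs/2 = 29.36 kHz, folds to fs − 48.92 kHz = 9.8 kHz.
74.44 kHz mod fs = 15.72 kHz.
15.72 kHz ≤ fs/2 = 29.36 kHz, appears at 15.72 kHz.
9.8 kHz ≤ fs/2 = 29.36 kHz, passes unchanged.
21.64 kHz ≤ fs/2 = 29.36 kHz, passes unchanged.
Distinct values: {9.8 kHz, 15.72 kHz, 21.64 kHz}.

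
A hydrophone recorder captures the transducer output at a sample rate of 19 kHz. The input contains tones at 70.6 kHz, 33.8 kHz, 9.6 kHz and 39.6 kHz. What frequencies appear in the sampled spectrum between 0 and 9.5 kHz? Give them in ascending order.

fs/2 = 9.5 kHz.
70.6 kHz mod fs = 13.6 kHz.
13.6 kHz > fs/2 = 9.5 kHz, folds to fs − 13.6 kHz = 5.4 kHz.
33.8 kHz mod fs = 14.8 kHz.
14.8 kHz > fs/2 = 9.5 kHz, folds to fs − 14.8 kHz = 4.2 kHz.
9.6 kHz > fs/2 = 9.5 kHz, folds to fs − 9.6 kHz = 9.4 kHz.
39.6 kHz mod fs = 1.6 kHz.
1.6 kHz ≤ fs/2 = 9.5 kHz, appears at 1.6 kHz.
Distinct values: {1.6 kHz, 4.2 kHz, 5.4 kHz, 9.4 kHz}.

1.6 kHz, 4.2 kHz, 5.4 kHz, 9.4 kHz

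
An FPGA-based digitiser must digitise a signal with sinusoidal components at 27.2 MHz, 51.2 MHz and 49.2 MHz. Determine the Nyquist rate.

Highest-frequency component: 51.2 MHz.
Nyquist rate = 2 × 51.2 MHz = 102.4 MHz.

102.4 MHz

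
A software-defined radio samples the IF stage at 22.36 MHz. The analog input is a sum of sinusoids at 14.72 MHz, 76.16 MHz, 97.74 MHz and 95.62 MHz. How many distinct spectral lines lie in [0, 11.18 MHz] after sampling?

fs/2 = 11.18 MHz.
14.72 MHz > fs/2 = 11.18 MHz, folds to fs − 14.72 MHz = 7.64 MHz.
76.16 MHz mod fs = 9.08 MHz.
9.08 MHz ≤ fs/2 = 11.18 MHz, appears at 9.08 MHz.
97.74 MHz mod fs = 8.3 MHz.
8.3 MHz ≤ fs/2 = 11.18 MHz, appears at 8.3 MHz.
95.62 MHz mod fs = 6.18 MHz.
6.18 MHz ≤ fs/2 = 11.18 MHz, appears at 6.18 MHz.
Distinct values: {6.18 MHz, 7.64 MHz, 8.3 MHz, 9.08 MHz} → 4.

4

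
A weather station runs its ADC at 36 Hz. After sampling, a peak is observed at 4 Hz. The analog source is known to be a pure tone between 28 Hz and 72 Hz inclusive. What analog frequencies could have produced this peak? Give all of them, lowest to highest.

32 Hz, 40 Hz, 68 Hz

Frequencies that alias to 4 Hz are k·fs ± 4 Hz for integer k ≥ 0.
k=0: 4 Hz.
k=1: 32 Hz, 40 Hz.
k=2: 68 Hz, 76 Hz.
k=3: 104 Hz, 112 Hz.
Within [28 Hz, 72 Hz]: 32 Hz, 40 Hz, 68 Hz.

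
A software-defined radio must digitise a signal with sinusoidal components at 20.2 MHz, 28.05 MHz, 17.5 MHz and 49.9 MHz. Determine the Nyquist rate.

Highest-frequency component: 49.9 MHz.
Nyquist rate = 2 × 49.9 MHz = 99.8 MHz.

99.8 MHz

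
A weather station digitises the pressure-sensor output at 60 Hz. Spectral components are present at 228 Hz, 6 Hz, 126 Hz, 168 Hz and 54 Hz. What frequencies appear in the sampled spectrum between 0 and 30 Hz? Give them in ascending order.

6 Hz, 12 Hz

fs/2 = 30 Hz.
228 Hz mod fs = 48 Hz.
48 Hz > fs/2 = 30 Hz, folds to fs − 48 Hz = 12 Hz.
6 Hz ≤ fs/2 = 30 Hz, passes unchanged.
126 Hz mod fs = 6 Hz.
6 Hz ≤ fs/2 = 30 Hz, appears at 6 Hz.
168 Hz mod fs = 48 Hz.
48 Hz > fs/2 = 30 Hz, folds to fs − 48 Hz = 12 Hz.
54 Hz > fs/2 = 30 Hz, folds to fs − 54 Hz = 6 Hz.
Distinct values: {6 Hz, 12 Hz}.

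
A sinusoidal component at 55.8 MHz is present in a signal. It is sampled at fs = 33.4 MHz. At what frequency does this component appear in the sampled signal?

11 MHz

55.8 MHz mod fs = 22.4 MHz.
22.4 MHz > fs/2 = 16.7 MHz, folds to fs − 22.4 MHz = 11 MHz.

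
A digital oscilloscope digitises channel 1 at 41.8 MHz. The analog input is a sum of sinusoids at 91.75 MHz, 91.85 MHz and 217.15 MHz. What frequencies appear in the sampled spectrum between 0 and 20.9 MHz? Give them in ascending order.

8.15 MHz, 8.25 MHz

fs/2 = 20.9 MHz.
91.75 MHz mod fs = 8.15 MHz.
8.15 MHz ≤ fs/2 = 20.9 MHz, appears at 8.15 MHz.
91.85 MHz mod fs = 8.25 MHz.
8.25 MHz ≤ fs/2 = 20.9 MHz, appears at 8.25 MHz.
217.15 MHz mod fs = 8.15 MHz.
8.15 MHz ≤ fs/2 = 20.9 MHz, appears at 8.15 MHz.
Distinct values: {8.15 MHz, 8.25 MHz}.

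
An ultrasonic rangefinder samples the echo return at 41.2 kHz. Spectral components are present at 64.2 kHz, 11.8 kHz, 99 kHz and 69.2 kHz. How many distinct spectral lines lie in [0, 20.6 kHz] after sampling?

fs/2 = 20.6 kHz.
64.2 kHz mod fs = 23 kHz.
23 kHz > fs/2 = 20.6 kHz, folds to fs − 23 kHz = 18.2 kHz.
11.8 kHz ≤ fs/2 = 20.6 kHz, passes unchanged.
99 kHz mod fs = 16.6 kHz.
16.6 kHz ≤ fs/2 = 20.6 kHz, appears at 16.6 kHz.
69.2 kHz mod fs = 28 kHz.
28 kHz > fs/2 = 20.6 kHz, folds to fs − 28 kHz = 13.2 kHz.
Distinct values: {11.8 kHz, 13.2 kHz, 16.6 kHz, 18.2 kHz} → 4.

4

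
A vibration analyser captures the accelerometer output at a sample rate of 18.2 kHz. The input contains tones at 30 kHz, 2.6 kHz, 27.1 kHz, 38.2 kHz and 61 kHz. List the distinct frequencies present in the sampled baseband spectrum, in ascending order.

fs/2 = 9.1 kHz.
30 kHz mod fs = 11.8 kHz.
11.8 kHz > fs/2 = 9.1 kHz, folds to fs − 11.8 kHz = 6.4 kHz.
2.6 kHz ≤ fs/2 = 9.1 kHz, passes unchanged.
27.1 kHz mod fs = 8.9 kHz.
8.9 kHz ≤ fs/2 = 9.1 kHz, appears at 8.9 kHz.
38.2 kHz mod fs = 1.8 kHz.
1.8 kHz ≤ fs/2 = 9.1 kHz, appears at 1.8 kHz.
61 kHz mod fs = 6.4 kHz.
6.4 kHz ≤ fs/2 = 9.1 kHz, appears at 6.4 kHz.
Distinct values: {1.8 kHz, 2.6 kHz, 6.4 kHz, 8.9 kHz}.

1.8 kHz, 2.6 kHz, 6.4 kHz, 8.9 kHz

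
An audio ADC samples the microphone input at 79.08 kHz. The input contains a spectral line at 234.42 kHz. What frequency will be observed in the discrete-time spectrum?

2.82 kHz

234.42 kHz mod fs = 76.26 kHz.
76.26 kHz > fs/2 = 39.54 kHz, folds to fs − 76.26 kHz = 2.82 kHz.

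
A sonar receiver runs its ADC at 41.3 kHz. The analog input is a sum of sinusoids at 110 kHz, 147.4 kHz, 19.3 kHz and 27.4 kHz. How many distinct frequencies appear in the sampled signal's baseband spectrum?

fs/2 = 20.65 kHz.
110 kHz mod fs = 27.4 kHz.
27.4 kHz > fs/2 = 20.65 kHz, folds to fs − 27.4 kHz = 13.9 kHz.
147.4 kHz mod fs = 23.5 kHz.
23.5 kHz > fs/2 = 20.65 kHz, folds to fs − 23.5 kHz = 17.8 kHz.
19.3 kHz ≤ fs/2 = 20.65 kHz, passes unchanged.
27.4 kHz > fs/2 = 20.65 kHz, folds to fs − 27.4 kHz = 13.9 kHz.
Distinct values: {13.9 kHz, 17.8 kHz, 19.3 kHz} → 3.

3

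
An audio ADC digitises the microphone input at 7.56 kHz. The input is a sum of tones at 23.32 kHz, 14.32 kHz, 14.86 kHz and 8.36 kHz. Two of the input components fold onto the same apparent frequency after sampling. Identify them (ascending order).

8.36 kHz, 14.32 kHz

fs/2 = 3.78 kHz.
23.32 kHz mod fs = 0.64 kHz.
0.64 kHz ≤ fs/2 = 3.78 kHz, appears at 0.64 kHz.
14.32 kHz mod fs = 6.76 kHz.
6.76 kHz > fs/2 = 3.78 kHz, folds to fs − 6.76 kHz = 0.8 kHz.
14.86 kHz mod fs = 7.3 kHz.
7.3 kHz > fs/2 = 3.78 kHz, folds to fs − 7.3 kHz = 0.26 kHz.
8.36 kHz mod fs = 0.8 kHz.
0.8 kHz ≤ fs/2 = 3.78 kHz, appears at 0.8 kHz.
8.36 kHz and 14.32 kHz both map to 0.8 kHz.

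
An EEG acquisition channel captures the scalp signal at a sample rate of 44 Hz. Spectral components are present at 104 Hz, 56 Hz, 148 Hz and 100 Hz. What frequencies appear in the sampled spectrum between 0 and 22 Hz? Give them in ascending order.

fs/2 = 22 Hz.
104 Hz mod fs = 16 Hz.
16 Hz ≤ fs/2 = 22 Hz, appears at 16 Hz.
56 Hz mod fs = 12 Hz.
12 Hz ≤ fs/2 = 22 Hz, appears at 12 Hz.
148 Hz mod fs = 16 Hz.
16 Hz ≤ fs/2 = 22 Hz, appears at 16 Hz.
100 Hz mod fs = 12 Hz.
12 Hz ≤ fs/2 = 22 Hz, appears at 12 Hz.
Distinct values: {12 Hz, 16 Hz}.

12 Hz, 16 Hz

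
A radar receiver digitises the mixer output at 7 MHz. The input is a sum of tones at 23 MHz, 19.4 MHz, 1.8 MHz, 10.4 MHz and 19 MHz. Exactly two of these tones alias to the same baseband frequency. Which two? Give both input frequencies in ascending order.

fs/2 = 3.5 MHz.
23 MHz mod fs = 2 MHz.
2 MHz ≤ fs/2 = 3.5 MHz, appears at 2 MHz.
19.4 MHz mod fs = 5.4 MHz.
5.4 MHz > fs/2 = 3.5 MHz, folds to fs − 5.4 MHz = 1.6 MHz.
1.8 MHz ≤ fs/2 = 3.5 MHz, passes unchanged.
10.4 MHz mod fs = 3.4 MHz.
3.4 MHz ≤ fs/2 = 3.5 MHz, appears at 3.4 MHz.
19 MHz mod fs = 5 MHz.
5 MHz > fs/2 = 3.5 MHz, folds to fs − 5 MHz = 2 MHz.
19 MHz and 23 MHz both map to 2 MHz.

19 MHz, 23 MHz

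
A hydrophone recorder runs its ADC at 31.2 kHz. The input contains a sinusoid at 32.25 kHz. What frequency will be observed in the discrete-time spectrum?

32.25 kHz mod fs = 1.05 kHz.
1.05 kHz ≤ fs/2 = 15.6 kHz, appears at 1.05 kHz.

1.05 kHz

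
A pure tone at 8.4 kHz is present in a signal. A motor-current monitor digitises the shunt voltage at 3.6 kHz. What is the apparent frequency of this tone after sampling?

8.4 kHz mod fs = 1.2 kHz.
1.2 kHz ≤ fs/2 = 1.8 kHz, appears at 1.2 kHz.

1.2 kHz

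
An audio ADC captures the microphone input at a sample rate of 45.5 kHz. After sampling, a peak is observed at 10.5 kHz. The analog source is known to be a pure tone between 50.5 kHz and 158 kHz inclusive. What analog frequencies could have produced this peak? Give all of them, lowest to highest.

56 kHz, 80.5 kHz, 101.5 kHz, 126 kHz, 147 kHz

Frequencies that alias to 10.5 kHz are k·fs ± 10.5 kHz for integer k ≥ 0.
k=0: 10.5 kHz.
k=1: 35 kHz, 56 kHz.
k=2: 80.5 kHz, 101.5 kHz.
k=3: 126 kHz, 147 kHz.
k=4: 171.5 kHz, 192.5 kHz.
Within [50.5 kHz, 158 kHz]: 56 kHz, 80.5 kHz, 101.5 kHz, 126 kHz, 147 kHz.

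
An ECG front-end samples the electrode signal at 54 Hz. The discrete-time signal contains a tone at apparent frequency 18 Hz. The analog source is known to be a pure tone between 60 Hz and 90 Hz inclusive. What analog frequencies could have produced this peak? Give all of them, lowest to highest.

72 Hz, 90 Hz

Frequencies that alias to 18 Hz are k·fs ± 18 Hz for integer k ≥ 0.
k=0: 18 Hz.
k=1: 36 Hz, 72 Hz.
k=2: 90 Hz, 126 Hz.
k=3: 144 Hz, 180 Hz.
Within [60 Hz, 90 Hz]: 72 Hz, 90 Hz.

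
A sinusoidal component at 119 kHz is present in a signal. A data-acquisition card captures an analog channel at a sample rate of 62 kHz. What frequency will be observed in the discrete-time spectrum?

5 kHz

119 kHz mod fs = 57 kHz.
57 kHz > fs/2 = 31 kHz, folds to fs − 57 kHz = 5 kHz.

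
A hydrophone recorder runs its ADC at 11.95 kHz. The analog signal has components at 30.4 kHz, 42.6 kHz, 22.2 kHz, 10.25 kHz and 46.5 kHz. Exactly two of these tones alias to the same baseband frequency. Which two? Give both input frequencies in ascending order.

fs/2 = 5.975 kHz.
30.4 kHz mod fs = 6.5 kHz.
6.5 kHz > fs/2 = 5.975 kHz, folds to fs − 6.5 kHz = 5.45 kHz.
42.6 kHz mod fs = 6.75 kHz.
6.75 kHz > fs/2 = 5.975 kHz, folds to fs − 6.75 kHz = 5.2 kHz.
22.2 kHz mod fs = 10.25 kHz.
10.25 kHz > fs/2 = 5.975 kHz, folds to fs − 10.25 kHz = 1.7 kHz.
10.25 kHz > fs/2 = 5.975 kHz, folds to fs − 10.25 kHz = 1.7 kHz.
46.5 kHz mod fs = 10.65 kHz.
10.65 kHz > fs/2 = 5.975 kHz, folds to fs − 10.65 kHz = 1.3 kHz.
10.25 kHz and 22.2 kHz both map to 1.7 kHz.

10.25 kHz, 22.2 kHz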